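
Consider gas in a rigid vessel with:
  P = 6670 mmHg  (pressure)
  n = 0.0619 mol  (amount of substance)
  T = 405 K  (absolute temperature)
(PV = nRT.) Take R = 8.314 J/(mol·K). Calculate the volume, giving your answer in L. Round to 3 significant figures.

0.234 L

From the ideal-gas law: V = nRT/P.
P = 6670 mmHg = 8.893×10^5 Pa; n = 0.0619 mol; T = 405 K; R = 8.314 J/(mol·K).
V = 2.344×10^-4 m³
2.344×10^-4 m³ × (1 L / 0.001000 m³) = 0.2344 L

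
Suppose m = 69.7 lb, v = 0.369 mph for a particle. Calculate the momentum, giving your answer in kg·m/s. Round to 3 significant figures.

5.22 kg·m/s

p is given directly by: p = mv.
m = 69.7 lb = 31.62 kg; v = 0.369 mph = 0.1650 m/s.
p = 5.215 kg·m/s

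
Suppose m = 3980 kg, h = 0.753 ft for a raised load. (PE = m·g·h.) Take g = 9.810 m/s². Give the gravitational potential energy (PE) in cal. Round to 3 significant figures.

Directly: PE = mgh.
m = 3980 kg; h = 0.753 ft = 0.2295 m; g = 9.810 m/s².
PE = 8961 J
8961 J × (1 cal / 4.184 J) = 2142 cal

2140 cal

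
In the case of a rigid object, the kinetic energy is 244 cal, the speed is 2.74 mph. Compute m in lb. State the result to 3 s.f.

Rearranging: m = 2·KE/v².
KE = 244 cal = 1021 J; v = 2.74 mph = 1.225 m/s.
m = 1361 kg
1361 kg × (1 lb / 0.4536 kg) = 3000 lb

3000 lb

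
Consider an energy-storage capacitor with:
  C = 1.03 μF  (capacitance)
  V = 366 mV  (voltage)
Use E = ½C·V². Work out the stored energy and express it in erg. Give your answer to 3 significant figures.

E is given directly by: E = ½CV².
C = 1.03 μF = 1.030×10^-6 F; V = 366 mV = 0.3660 V.
E = 6.899×10^-8 J
6.899×10^-8 J × (1 erg / 1.000×10^-7 J) = 0.6899 erg

0.690 erg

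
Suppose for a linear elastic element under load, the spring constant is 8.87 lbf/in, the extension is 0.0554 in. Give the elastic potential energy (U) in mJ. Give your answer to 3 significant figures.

1.54 mJ

Directly: U = ½kx².
k = 8.87 lbf/in = 1553 N/m; x = 0.0554 in = 0.001407 m.
U = 0.001538 J
0.001538 J × (1 mJ / 0.001000 J) = 1.538 mJ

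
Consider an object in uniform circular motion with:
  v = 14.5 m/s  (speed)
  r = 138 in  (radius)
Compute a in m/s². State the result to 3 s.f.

60.0 m/s²

a is given directly by: a = v²/r.
v = 14.5 m/s; r = 138 in = 3.505 m.
a = 59.98 m/s²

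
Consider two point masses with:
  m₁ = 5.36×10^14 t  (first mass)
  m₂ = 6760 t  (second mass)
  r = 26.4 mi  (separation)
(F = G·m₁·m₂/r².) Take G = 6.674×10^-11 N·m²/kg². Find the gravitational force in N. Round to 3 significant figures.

1.34×10^5 N

F is given directly by: F = Gm₁m₂/r².
m₁ = 5.36×10^14 t = 5.360×10^17 kg; m₂ = 6760 t = 6.760×10^6 kg; r = 26.4 mi = 42487 m; G = 6.674×10^-11 N·m²/kg².
F = 1.340×10^5 N  (the unit combination reduces to kg·m/s² = N)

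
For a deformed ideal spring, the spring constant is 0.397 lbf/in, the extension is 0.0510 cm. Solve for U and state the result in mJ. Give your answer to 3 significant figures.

U is given directly by: U = ½kx².
k = 0.397 lbf/in = 69.53 N/m; x = 0.0510 cm = 5.100×10^-4 m.
U = 9.042×10^-6 J
9.042×10^-6 J × (1 mJ / 0.001000 J) = 0.009042 mJ

0.00904 mJ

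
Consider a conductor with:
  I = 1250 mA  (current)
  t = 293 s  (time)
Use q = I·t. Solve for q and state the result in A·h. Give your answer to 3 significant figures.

0.102 A·h

Directly: q = It.
I = 1250 mA = 1.250 A; t = 293 s.
q = 366.2 C
366.2 C × (1 A·h / 3600 C) = 0.1017 A·h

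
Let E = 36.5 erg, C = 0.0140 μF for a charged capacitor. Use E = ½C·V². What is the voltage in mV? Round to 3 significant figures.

Rearranging: V = √(2E/C).
E = 36.5 erg = 3.650×10^-6 J; C = 0.0140 μF = 1.400×10^-8 F.
V = 22.83 V  (the unit combination reduces to kg·m²/(A·s³) = V)
22.83 V × (1 mV / 0.001000 V) = 22835 mV

22800 mV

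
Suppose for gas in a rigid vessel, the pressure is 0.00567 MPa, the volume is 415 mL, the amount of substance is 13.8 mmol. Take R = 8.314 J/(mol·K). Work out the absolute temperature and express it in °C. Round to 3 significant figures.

-253 °C

Rearranging PV = nRT for T: T = PV/(nR).
P = 0.00567 MPa = 5670 Pa; V = 415 mL = 4.150×10^-4 m³; n = 13.8 mmol = 0.01380 mol; R = 8.314 J/(mol·K).
T = 20.51 K
20.51 K − 273.15 = -252.6 °C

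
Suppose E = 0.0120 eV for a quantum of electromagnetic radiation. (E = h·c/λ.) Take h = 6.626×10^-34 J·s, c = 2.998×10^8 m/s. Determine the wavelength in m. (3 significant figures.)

1.03×10^-4 m

Solving E = h·c/λ for λ: λ = hc/E.
E = 0.0120 eV = 1.923×10^-21 J; h = 6.626×10^-34 J·s; c = 2.998×10^8 m/s.
λ = 1.033×10^-4 m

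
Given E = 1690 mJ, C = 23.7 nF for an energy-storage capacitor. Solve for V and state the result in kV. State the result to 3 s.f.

11.9 kV

Solving E = ½C·V² for V: V = √(2E/C).
E = 1690 mJ = 1.690 J; C = 23.7 nF = 2.370×10^-8 F.
V = 11942 V
11942 V × (1 kV / 1000 V) = 11.94 kV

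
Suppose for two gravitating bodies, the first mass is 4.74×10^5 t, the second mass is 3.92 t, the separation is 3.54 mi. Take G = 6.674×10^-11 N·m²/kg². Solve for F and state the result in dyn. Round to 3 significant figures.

0.382 dyn

F is given directly by: F = Gm₁m₂/r².
m₁ = 4.74×10^5 t = 4.740×10^8 kg; m₂ = 3.92 t = 3920 kg; r = 3.54 mi = 5697 m; G = 6.674×10^-11 N·m²/kg².
F = 3.821×10^-6 N
3.821×10^-6 N × (1 dyn / 1.000×10^-5 N) = 0.3821 dyn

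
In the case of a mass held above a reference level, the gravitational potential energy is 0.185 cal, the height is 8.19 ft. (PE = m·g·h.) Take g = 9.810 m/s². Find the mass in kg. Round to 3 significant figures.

Rearranging: m = PE/(g·h).
PE = 0.185 cal = 0.7740 J; h = 8.19 ft = 2.496 m; g = 9.810 m/s².
m = 0.03161 kg

0.0316 kg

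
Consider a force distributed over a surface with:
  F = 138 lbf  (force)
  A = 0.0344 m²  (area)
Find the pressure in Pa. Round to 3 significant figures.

P is given directly by: P = F/A.
F = 138 lbf = 613.9 N; A = 0.0344 m².
P = 17845 Pa

17800 Pa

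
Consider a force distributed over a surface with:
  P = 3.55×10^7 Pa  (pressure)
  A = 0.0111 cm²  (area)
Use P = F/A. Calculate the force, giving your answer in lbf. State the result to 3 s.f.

Solving P = F/A for F: F = P·A.
P = 3.55×10^7 Pa; A = 0.0111 cm² = 1.110×10^-6 m².
F = 39.41 N
39.41 N × (1 lbf / 4.448 N) = 8.859 lbf

8.86 lbf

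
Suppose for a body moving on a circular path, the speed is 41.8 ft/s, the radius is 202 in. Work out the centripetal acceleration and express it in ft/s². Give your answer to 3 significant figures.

a is given directly by: a = v²/r.
v = 41.8 ft/s = 12.74 m/s; r = 202 in = 5.131 m.
a = 31.64 m/s²
31.64 m/s² × (1 ft/s² / 0.3048 m/s²) = 103.8 ft/s²

104 ft/s²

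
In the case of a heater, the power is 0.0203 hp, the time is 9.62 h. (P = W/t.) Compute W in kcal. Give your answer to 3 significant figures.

125 kcal

Rearranging: W = P·t.
P = 0.0203 hp = 15.14 W; t = 9.62 h = 34632 s.
W = 5.242×10^5 J
5.242×10^5 J × (1 kcal / 4184 J) = 125.3 kcal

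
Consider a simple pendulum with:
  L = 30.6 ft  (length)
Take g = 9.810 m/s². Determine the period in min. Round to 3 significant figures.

T is given directly by: T = 2π√(L/g).
L = 30.6 ft = 9.327 m; g = 9.810 m/s².
T = 6.127 s
6.127 s × (1 min / 60.00 s) = 0.1021 min

0.102 min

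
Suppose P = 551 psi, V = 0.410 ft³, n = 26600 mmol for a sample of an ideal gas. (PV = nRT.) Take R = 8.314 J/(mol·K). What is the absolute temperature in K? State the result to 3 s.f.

199 K

From the ideal-gas law: T = PV/(nR).
P = 551 psi = 3.799×10^6 Pa; V = 0.410 ft³ = 0.01161 m³; n = 26600 mmol = 26.60 mol; R = 8.314 J/(mol·K).
T = 199.4 K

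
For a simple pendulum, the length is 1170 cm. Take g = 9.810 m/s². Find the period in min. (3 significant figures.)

T is given directly by: T = 2π√(L/g).
L = 1170 cm = 11.70 m; g = 9.810 m/s².
T = 6.862 s
6.862 s × (1 min / 60.00 s) = 0.1144 min

0.114 min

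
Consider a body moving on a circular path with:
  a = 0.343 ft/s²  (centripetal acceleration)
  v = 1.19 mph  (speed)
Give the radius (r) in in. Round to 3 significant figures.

107 in

Rearranging: r = v²/a.
a = 0.343 ft/s² = 0.1045 m/s²; v = 1.19 mph = 0.5320 m/s.
r = 2.707 m
2.707 m × (1 in / 0.02540 m) = 106.6 in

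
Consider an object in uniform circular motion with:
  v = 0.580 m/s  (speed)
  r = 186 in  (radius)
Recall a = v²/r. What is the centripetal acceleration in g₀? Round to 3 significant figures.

a is given directly by: a = v²/r.
v = 0.580 m/s; r = 186 in = 4.724 m.
a = 0.07120 m/s²
0.07120 m/s² × (1 g₀ / 9.807 m/s²) = 0.007261 g₀

0.00726 g₀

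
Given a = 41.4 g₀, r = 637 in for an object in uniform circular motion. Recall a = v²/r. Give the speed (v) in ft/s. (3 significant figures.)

Rearranging: v = √(a·r).
a = 41.4 g₀ = 406.0 m/s²; r = 637 in = 16.18 m.
v = 81.05 m/s
81.05 m/s × (1 ft/s / 0.3048 m/s) = 265.9 ft/s

266 ft/s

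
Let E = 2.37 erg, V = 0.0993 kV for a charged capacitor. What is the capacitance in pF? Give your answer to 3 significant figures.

48.1 pF

Rearranging: C = 2E/V².
E = 2.37 erg = 2.370×10^-7 J; V = 0.0993 kV = 99.30 V.
C = 4.807×10^-11 F
4.807×10^-11 F × (1 pF / 1.000×10^-12 F) = 48.07 pF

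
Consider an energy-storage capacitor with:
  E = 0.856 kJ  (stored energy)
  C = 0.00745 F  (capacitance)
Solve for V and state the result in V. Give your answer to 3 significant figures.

479 V

Solving E = ½C·V² for V: V = √(2E/C).
E = 0.856 kJ = 856.0 J; C = 0.00745 F.
V = 479.4 V  (the unit combination reduces to kg·m²/(A·s³) = V)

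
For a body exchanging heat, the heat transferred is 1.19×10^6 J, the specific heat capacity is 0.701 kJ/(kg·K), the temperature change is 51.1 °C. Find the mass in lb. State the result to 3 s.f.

Rearranging: m = Q/(c·ΔT).
Q = 1.19×10^6 J; c = 0.701 kJ/(kg·K) = 701.0 J/(kg·K); ΔT = 51.1 °C = 51.10 K.
m = 33.22 kg
33.22 kg × (1 lb / 0.4536 kg) = 73.24 lb

73.2 lb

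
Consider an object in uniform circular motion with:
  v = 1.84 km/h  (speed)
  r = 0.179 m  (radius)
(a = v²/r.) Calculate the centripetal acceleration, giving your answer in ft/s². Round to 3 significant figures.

4.79 ft/s²

a is given directly by: a = v²/r.
v = 1.84 km/h = 0.5111 m/s; r = 0.179 m.
a = 1.459 m/s²
1.459 m/s² × (1 ft/s² / 0.3048 m/s²) = 4.788 ft/s²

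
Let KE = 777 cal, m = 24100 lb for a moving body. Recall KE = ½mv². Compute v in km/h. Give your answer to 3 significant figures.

2.78 km/h

Rearranging KE = ½mv² for v: v = √(2·KE/m).
KE = 777 cal = 3251 J; m = 24100 lb = 10932 kg.
v = 0.7712 m/s
0.7712 m/s × (1 km/h / 0.2778 m/s) = 2.776 km/h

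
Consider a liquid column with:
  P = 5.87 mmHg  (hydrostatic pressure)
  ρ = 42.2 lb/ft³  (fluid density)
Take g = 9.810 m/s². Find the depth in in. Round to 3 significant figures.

Solving P = ρ·g·h for h: h = P/(ρ·g).
P = 5.87 mmHg = 782.6 Pa; ρ = 42.2 lb/ft³ = 676.0 kg/m³; g = 9.810 m/s².
h = 0.1180 m
0.1180 m × (1 in / 0.02540 m) = 4.646 in

4.65 in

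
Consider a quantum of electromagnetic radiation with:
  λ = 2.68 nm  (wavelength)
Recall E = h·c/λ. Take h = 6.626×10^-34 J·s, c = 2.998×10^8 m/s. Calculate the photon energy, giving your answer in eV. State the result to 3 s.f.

463 eV

Directly: E = hc/λ.
λ = 2.68 nm = 2.680×10^-9 m; h = 6.626×10^-34 J·s; c = 2.998×10^8 m/s.
E = 7.412×10^-17 J  (the unit combination reduces to kg·m²/s² = J)
7.412×10^-17 J × (1 eV / 1.602×10^-19 J) = 462.6 eV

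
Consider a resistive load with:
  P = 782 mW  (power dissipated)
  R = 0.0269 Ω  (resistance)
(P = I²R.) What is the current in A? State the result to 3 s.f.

Solving P = I²R for I: I = √(P/R).
P = 782 mW = 0.7820 W; R = 0.0269 Ω.
I = 5.392 A

5.39 A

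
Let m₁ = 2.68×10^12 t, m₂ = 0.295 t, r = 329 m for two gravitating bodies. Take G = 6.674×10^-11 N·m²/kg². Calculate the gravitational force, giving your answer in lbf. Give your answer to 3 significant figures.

110 lbf

F is given directly by: F = Gm₁m₂/r².
m₁ = 2.68×10^12 t = 2.680×10^15 kg; m₂ = 0.295 t = 295.0 kg; r = 329 m; G = 6.674×10^-11 N·m²/kg².
F = 487.5 N
487.5 N × (1 lbf / 4.448 N) = 109.6 lbf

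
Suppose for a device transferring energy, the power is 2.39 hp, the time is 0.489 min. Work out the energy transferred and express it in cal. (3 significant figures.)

12500 cal

Solving P = W/t for W: W = P·t.
P = 2.39 hp = 1782 W; t = 0.489 min = 29.34 s.
W = 52290 J
52290 J × (1 cal / 4.184 J) = 12498 cal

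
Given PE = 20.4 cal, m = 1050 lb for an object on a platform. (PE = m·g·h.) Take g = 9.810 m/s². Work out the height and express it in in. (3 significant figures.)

Solving PE = m·g·h for h: h = PE/(m·g).
PE = 20.4 cal = 85.35 J; m = 1050 lb = 476.3 kg; g = 9.810 m/s².
h = 0.01827 m
0.01827 m × (1 in / 0.02540 m) = 0.7192 in

0.719 in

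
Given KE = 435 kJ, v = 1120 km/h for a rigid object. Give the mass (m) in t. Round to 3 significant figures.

Solving KE = ½mv² for m: m = 2·KE/v².
KE = 435 kJ = 4.350×10^5 J; v = 1120 km/h = 311.1 m/s.
m = 8.989 kg
8.989 kg × (1 t / 1000 kg) = 0.008989 t

0.00899 t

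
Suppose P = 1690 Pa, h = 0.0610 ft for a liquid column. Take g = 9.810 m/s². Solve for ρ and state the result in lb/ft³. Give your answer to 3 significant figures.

Rearranging: ρ = P/(g·h).
P = 1690 Pa; h = 0.0610 ft = 0.01859 m; g = 9.810 m/s².
ρ = 9266 kg/m³
9266 kg/m³ × (1 lb/ft³ / 16.02 kg/m³) = 578.4 lb/ft³

578 lb/ft³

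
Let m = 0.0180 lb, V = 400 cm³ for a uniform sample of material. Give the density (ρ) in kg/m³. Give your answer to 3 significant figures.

Directly: ρ = m/V.
m = 0.0180 lb = 0.008165 kg; V = 400 cm³ = 4.000×10^-4 m³.
ρ = 20.41 kg/m³

20.4 kg/m³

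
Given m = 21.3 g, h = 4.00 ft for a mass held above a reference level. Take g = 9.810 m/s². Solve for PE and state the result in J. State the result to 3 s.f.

0.255 J

PE is given directly by: PE = mgh.
m = 21.3 g = 0.02130 kg; h = 4.00 ft = 1.219 m; g = 9.810 m/s².
PE = 0.2548 J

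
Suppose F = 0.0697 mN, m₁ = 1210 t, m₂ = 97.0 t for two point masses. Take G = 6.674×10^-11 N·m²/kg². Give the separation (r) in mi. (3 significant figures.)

Rearranging F = G·m₁·m₂/r² for r: r = √(G·m₁m₂/F).
F = 0.0697 mN = 6.970×10^-5 N; m₁ = 1210 t = 1.210×10^6 kg; m₂ = 97.0 t = 97000 kg; G = 6.674×10^-11 N·m²/kg².
r = 335.2 m
335.2 m × (1 mi / 1609 m) = 0.2083 mi

0.208 mi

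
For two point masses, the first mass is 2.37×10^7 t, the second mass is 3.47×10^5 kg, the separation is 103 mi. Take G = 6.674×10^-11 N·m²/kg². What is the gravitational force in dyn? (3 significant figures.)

2.00 dyn

From Newton's law of gravitation: F = Gm₁m₂/r².
m₁ = 2.37×10^7 t = 2.370×10^10 kg; m₂ = 3.47×10^5 kg; r = 103 mi = 1.658×10^5 m; G = 6.674×10^-11 N·m²/kg².
F = 1.998×10^-5 N
1.998×10^-5 N × (1 dyn / 1.000×10^-5 N) = 1.998 dyn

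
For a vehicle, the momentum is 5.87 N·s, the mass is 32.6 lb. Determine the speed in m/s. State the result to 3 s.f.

0.397 m/s

Solving p = m·v for v: v = p/m.
p = 5.87 N·s = 5.870 kg·m/s; m = 32.6 lb = 14.79 kg.
v = 0.3970 m/s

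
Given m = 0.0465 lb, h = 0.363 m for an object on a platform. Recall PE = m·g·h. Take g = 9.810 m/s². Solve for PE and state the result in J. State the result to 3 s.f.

Directly: PE = mgh.
m = 0.0465 lb = 0.02109 kg; h = 0.363 m; g = 9.810 m/s².
PE = 0.07511 J

0.0751 J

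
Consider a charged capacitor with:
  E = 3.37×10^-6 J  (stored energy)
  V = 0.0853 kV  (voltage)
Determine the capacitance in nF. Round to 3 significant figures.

Solving E = ½C·V² for C: C = 2E/V².
E = 3.37×10^-6 J; V = 0.0853 kV = 85.30 V.
C = 9.263×10^-10 F
9.263×10^-10 F × (1 nF / 1.000×10^-9 F) = 0.9263 nF

0.926 nF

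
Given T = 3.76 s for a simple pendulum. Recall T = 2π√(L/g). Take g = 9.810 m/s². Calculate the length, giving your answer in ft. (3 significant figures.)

11.5 ft

Rearranging T = 2π√(L/g) for L: L = g·(T/2π)².
T = 3.76 s; g = 9.810 m/s².
L = 3.513 m
3.513 m × (1 ft / 0.3048 m) = 11.53 ft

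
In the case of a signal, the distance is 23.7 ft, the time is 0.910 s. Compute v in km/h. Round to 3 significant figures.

v is given directly by: v = d/t.
d = 23.7 ft = 7.224 m; t = 0.910 s.
v = 7.938 m/s
7.938 m/s × (1 km/h / 0.2778 m/s) = 28.58 km/h

28.6 km/h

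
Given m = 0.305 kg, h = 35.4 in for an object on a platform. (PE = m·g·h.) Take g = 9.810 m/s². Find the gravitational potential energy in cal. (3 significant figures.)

0.643 cal

PE is given directly by: PE = mgh.
m = 0.305 kg; h = 35.4 in = 0.8992 m; g = 9.810 m/s².
PE = 2.690 J  (the unit combination reduces to kg·m²/s² = J)
2.690 J × (1 cal / 4.184 J) = 0.6430 cal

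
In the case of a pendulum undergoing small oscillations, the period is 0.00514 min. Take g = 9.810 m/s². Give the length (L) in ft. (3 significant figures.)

0.0775 ft

Solving T = 2π√(L/g) for L: L = g·(T/2π)².
T = 0.00514 min = 0.3084 s; g = 9.810 m/s².
L = 0.02363 m
0.02363 m × (1 ft / 0.3048 m) = 0.07754 ft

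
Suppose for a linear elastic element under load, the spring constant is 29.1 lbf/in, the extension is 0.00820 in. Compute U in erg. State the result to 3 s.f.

U is given directly by: U = ½kx².
k = 29.1 lbf/in = 5096 N/m; x = 0.00820 in = 2.083×10^-4 m.
U = 1.105×10^-4 J  (the unit combination reduces to kg·m²/s² = J)
1.105×10^-4 J × (1 erg / 1.000×10^-7 J) = 1105 erg

1110 erg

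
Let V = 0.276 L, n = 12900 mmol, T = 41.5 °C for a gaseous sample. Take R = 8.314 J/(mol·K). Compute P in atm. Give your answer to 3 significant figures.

From the ideal-gas law: P = nRT/V.
V = 0.276 L = 2.760×10^-4 m³; n = 12900 mmol = 12.90 mol; T = 41.5 °C = 314.6 K; R = 8.314 J/(mol·K).
P = 1.223×10^8 Pa
1.223×10^8 Pa × (1 atm / 1.013×10^5 Pa) = 1207 atm

1210 atm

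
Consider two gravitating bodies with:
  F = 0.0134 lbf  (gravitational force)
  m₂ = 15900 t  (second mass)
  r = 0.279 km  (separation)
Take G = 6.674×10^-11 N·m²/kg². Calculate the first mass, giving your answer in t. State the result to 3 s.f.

4370 t

Rearranging F = G·m₁·m₂/r² for m₁: m₁ = F·r²/(G·m₂).
F = 0.0134 lbf = 0.05961 N; m₂ = 15900 t = 1.590×10^7 kg; r = 0.279 km = 279.0 m; G = 6.674×10^-11 N·m²/kg².
m₁ = 4.372×10^6 kg
4.372×10^6 kg × (1 t / 1000 kg) = 4372 t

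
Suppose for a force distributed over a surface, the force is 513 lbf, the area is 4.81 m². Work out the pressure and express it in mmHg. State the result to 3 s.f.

3.56 mmHg

Directly: P = F/A.
F = 513 lbf = 2282 N; A = 4.81 m².
P = 474.4 Pa
474.4 Pa × (1 mmHg / 133.3 Pa) = 3.558 mmHg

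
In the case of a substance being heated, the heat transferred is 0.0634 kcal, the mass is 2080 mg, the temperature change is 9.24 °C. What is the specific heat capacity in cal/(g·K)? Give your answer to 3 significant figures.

3.30 cal/(g·K)

Rearranging: c = Q/(m·ΔT).
Q = 0.0634 kcal = 265.3 J; m = 2080 mg = 0.002080 kg; ΔT = 9.24 °C = 9.240 K.
c = 13802 J/(kg·K)
13802 J/(kg·K) × (1 cal/(g·K) / 4184 J/(kg·K)) = 3.299 cal/(g·K)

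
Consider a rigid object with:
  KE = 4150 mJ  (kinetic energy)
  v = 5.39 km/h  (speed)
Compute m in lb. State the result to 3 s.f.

8.16 lb

Rearranging: m = 2·KE/v².
KE = 4150 mJ = 4.150 J; v = 5.39 km/h = 1.497 m/s.
m = 3.703 kg
3.703 kg × (1 lb / 0.4536 kg) = 8.163 lb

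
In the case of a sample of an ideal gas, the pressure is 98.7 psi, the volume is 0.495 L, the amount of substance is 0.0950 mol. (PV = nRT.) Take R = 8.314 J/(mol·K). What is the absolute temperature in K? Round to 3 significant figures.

From the ideal-gas law: T = PV/(nR).
P = 98.7 psi = 6.805×10^5 Pa; V = 0.495 L = 4.950×10^-4 m³; n = 0.0950 mol; R = 8.314 J/(mol·K).
T = 426.5 K

426 K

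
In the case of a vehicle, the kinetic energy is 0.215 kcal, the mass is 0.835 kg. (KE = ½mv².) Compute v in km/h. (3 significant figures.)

167 km/h

Solving KE = ½mv² for v: v = √(2·KE/m).
KE = 0.215 kcal = 899.6 J; m = 0.835 kg.
v = 46.42 m/s
46.42 m/s × (1 km/h / 0.2778 m/s) = 167.1 km/h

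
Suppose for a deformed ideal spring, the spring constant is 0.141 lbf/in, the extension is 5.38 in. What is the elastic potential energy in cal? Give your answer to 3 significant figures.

U is given directly by: U = ½kx².
k = 0.141 lbf/in = 24.69 N/m; x = 5.38 in = 0.1367 m.
U = 0.2306 J
0.2306 J × (1 cal / 4.184 J) = 0.05510 cal

0.0551 cal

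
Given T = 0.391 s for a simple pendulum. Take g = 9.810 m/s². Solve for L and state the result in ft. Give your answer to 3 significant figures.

Rearranging: L = g·(T/2π)².
T = 0.391 s; g = 9.810 m/s².
L = 0.03799 m
0.03799 m × (1 ft / 0.3048 m) = 0.1246 ft

0.125 ft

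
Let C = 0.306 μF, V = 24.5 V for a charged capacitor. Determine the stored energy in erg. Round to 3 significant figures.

918 erg

E is given directly by: E = ½CV².
C = 0.306 μF = 3.060×10^-7 F; V = 24.5 V.
E = 9.184×10^-5 J  (the unit combination reduces to kg·m²/s² = J)
9.184×10^-5 J × (1 erg / 1.000×10^-7 J) = 918.4 erg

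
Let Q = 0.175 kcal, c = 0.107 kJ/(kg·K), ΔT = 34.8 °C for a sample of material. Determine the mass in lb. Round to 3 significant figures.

0.434 lb

Rearranging: m = Q/(c·ΔT).
Q = 0.175 kcal = 732.2 J; c = 0.107 kJ/(kg·K) = 107.0 J/(kg·K); ΔT = 34.8 °C = 34.80 K.
m = 0.1966 kg
0.1966 kg × (1 lb / 0.4536 kg) = 0.4335 lb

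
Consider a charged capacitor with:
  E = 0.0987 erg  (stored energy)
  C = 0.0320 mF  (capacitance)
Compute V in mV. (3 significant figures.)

Rearranging E = ½C·V² for V: V = √(2E/C).
E = 0.0987 erg = 9.870×10^-9 J; C = 0.0320 mF = 3.200×10^-5 F.
V = 0.02484 V
0.02484 V × (1 mV / 0.001000 V) = 24.84 mV

24.8 mV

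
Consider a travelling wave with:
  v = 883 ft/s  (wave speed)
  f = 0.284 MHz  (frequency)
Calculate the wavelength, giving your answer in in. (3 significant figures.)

Rearranging v = f·λ for λ: λ = v/f.
v = 883 ft/s = 269.1 m/s; f = 0.284 MHz = 2.840×10^5 Hz.
λ = 9.477×10^-4 m
9.477×10^-4 m × (1 in / 0.02540 m) = 0.03731 in

0.0373 in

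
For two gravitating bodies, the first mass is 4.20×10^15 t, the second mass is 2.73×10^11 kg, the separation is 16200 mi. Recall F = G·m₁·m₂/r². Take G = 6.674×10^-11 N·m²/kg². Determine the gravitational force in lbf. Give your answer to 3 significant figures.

25300 lbf

From Newton's law of gravitation: F = Gm₁m₂/r².
m₁ = 4.20×10^15 t = 4.200×10^18 kg; m₂ = 2.73×10^11 kg; r = 16200 mi = 2.607×10^7 m; G = 6.674×10^-11 N·m²/kg².
F = 1.126×10^5 N
1.126×10^5 N × (1 lbf / 4.448 N) = 25310 lbf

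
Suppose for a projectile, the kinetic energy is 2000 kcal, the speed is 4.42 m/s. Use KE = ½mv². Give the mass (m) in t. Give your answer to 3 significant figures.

857 t

Rearranging: m = 2·KE/v².
KE = 2000 kcal = 8.368×10^6 J; v = 4.42 m/s.
m = 8.567×10^5 kg
8.567×10^5 kg × (1 t / 1000 kg) = 856.7 t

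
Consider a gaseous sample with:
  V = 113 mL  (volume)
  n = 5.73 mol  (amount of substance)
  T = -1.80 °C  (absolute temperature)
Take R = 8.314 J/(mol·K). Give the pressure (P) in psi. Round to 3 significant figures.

16600 psi

From the ideal-gas law: P = nRT/V.
V = 113 mL = 1.130×10^-4 m³; n = 5.73 mol; T = -1.80 °C = 271.3 K; R = 8.314 J/(mol·K).
P = 1.144×10^8 Pa  (the unit combination reduces to kg/(m·s²) = Pa)
1.144×10^8 Pa × (1 psi / 6895 Pa) = 16592 psi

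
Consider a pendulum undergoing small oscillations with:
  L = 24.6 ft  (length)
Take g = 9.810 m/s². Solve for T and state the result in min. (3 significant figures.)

T is given directly by: T = 2π√(L/g).
L = 24.6 ft = 7.498 m; g = 9.810 m/s².
T = 5.493 s
5.493 s × (1 min / 60.00 s) = 0.09155 min

0.0916 min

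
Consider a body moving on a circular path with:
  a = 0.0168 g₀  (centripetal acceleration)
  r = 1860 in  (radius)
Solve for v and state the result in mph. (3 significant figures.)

Solving a = v²/r for v: v = √(a·r).
a = 0.0168 g₀ = 0.1648 m/s²; r = 1860 in = 47.24 m.
v = 2.790 m/s
2.790 m/s × (1 mph / 0.4470 m/s) = 6.241 mph

6.24 mph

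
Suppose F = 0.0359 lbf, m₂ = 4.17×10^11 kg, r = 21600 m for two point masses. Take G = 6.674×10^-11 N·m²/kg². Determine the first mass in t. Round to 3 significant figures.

From Newton's law of gravitation: m₁ = F·r²/(G·m₂).
F = 0.0359 lbf = 0.1597 N; m₂ = 4.17×10^11 kg; r = 21600 m; G = 6.674×10^-11 N·m²/kg².
m₁ = 2.677×10^6 kg
2.677×10^6 kg × (1 t / 1000 kg) = 2677 t

2680 t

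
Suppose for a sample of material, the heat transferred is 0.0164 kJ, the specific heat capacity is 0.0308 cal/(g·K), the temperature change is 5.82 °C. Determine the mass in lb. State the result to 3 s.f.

0.0482 lb

Solving Q = m·c·ΔT for m: m = Q/(c·ΔT).
Q = 0.0164 kJ = 16.40 J; c = 0.0308 cal/(g·K) = 128.9 J/(kg·K); ΔT = 5.82 °C = 5.820 K.
m = 0.02187 kg
0.02187 kg × (1 lb / 0.4536 kg) = 0.04821 lb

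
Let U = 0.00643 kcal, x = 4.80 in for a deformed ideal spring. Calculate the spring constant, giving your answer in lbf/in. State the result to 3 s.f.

20.7 lbf/in

Rearranging U = ½k·x² for k: k = 2U/x².
U = 0.00643 kcal = 26.90 J; x = 4.80 in = 0.1219 m.
k = 3620 N/m
3620 N/m × (1 lbf/in / 175.1 N/m) = 20.67 lbf/in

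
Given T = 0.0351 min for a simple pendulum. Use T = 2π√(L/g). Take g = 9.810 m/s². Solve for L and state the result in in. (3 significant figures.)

Rearranging: L = g·(T/2π)².
T = 0.0351 min = 2.106 s; g = 9.810 m/s².
L = 1.102 m
1.102 m × (1 in / 0.02540 m) = 43.39 in

43.4 in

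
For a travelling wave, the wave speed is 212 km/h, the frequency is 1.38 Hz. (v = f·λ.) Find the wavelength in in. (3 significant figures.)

Rearranging: λ = v/f.
v = 212 km/h = 58.89 m/s; f = 1.38 Hz.
λ = 42.67 m
42.67 m × (1 in / 0.02540 m) = 1680 in

1680 in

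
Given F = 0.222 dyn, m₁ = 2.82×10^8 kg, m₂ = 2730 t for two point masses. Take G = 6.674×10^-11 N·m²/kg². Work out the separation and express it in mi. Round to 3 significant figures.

Rearranging F = G·m₁·m₂/r² for r: r = √(G·m₁m₂/F).
F = 0.222 dyn = 2.220×10^-6 N; m₁ = 2.82×10^8 kg; m₂ = 2730 t = 2.730×10^6 kg; G = 6.674×10^-11 N·m²/kg².
r = 1.521×10^5 m
1.521×10^5 m × (1 mi / 1609 m) = 94.53 mi

94.5 mi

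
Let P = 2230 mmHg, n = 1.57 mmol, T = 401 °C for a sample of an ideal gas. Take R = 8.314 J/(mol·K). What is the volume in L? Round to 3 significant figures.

0.0296 L

Rearranging PV = nRT for V: V = nRT/P.
P = 2230 mmHg = 2.973×10^5 Pa; n = 1.57 mmol = 0.001570 mol; T = 401 °C = 674.1 K; R = 8.314 J/(mol·K).
V = 2.960×10^-5 m³
2.960×10^-5 m³ × (1 L / 0.001000 m³) = 0.02960 L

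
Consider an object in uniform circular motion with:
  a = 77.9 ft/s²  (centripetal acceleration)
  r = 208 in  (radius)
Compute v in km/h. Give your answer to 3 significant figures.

40.3 km/h

Rearranging: v = √(a·r).
a = 77.9 ft/s² = 23.74 m/s²; r = 208 in = 5.283 m.
v = 11.20 m/s
11.20 m/s × (1 km/h / 0.2778 m/s) = 40.32 km/h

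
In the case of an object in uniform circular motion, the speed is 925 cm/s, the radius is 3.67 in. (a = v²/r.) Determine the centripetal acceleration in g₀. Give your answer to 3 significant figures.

Directly: a = v²/r.
v = 925 cm/s = 9.250 m/s; r = 3.67 in = 0.09322 m.
a = 917.9 m/s²
917.9 m/s² × (1 g₀ / 9.807 m/s²) = 93.60 g₀

93.6 g₀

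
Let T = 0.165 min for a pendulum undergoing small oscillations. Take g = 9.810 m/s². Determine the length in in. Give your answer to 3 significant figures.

959 in

Rearranging: L = g·(T/2π)².
T = 0.165 min = 9.900 s; g = 9.810 m/s².
L = 24.35 m
24.35 m × (1 in / 0.02540 m) = 958.8 in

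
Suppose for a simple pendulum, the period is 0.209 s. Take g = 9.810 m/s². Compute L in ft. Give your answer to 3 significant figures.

0.0356 ft

Rearranging T = 2π√(L/g) for L: L = g·(T/2π)².
T = 0.209 s; g = 9.810 m/s².
L = 0.01085 m
0.01085 m × (1 ft / 0.3048 m) = 0.03561 ft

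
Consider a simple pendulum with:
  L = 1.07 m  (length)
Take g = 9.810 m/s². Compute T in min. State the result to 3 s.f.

T is given directly by: T = 2π√(L/g).
L = 1.07 m; g = 9.810 m/s².
T = 2.075 s
2.075 s × (1 min / 60.00 s) = 0.03458 min

0.0346 min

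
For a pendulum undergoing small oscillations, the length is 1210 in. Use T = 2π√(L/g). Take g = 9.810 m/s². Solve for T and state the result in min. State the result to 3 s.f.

0.185 min

Directly: T = 2π√(L/g).
L = 1210 in = 30.73 m; g = 9.810 m/s².
T = 11.12 s
11.12 s × (1 min / 60.00 s) = 0.1854 min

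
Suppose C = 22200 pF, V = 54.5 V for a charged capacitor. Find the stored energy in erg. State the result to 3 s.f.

Directly: E = ½CV².
C = 22200 pF = 2.220×10^-8 F; V = 54.5 V.
E = 3.297×10^-5 J
3.297×10^-5 J × (1 erg / 1.000×10^-7 J) = 329.7 erg

330 erg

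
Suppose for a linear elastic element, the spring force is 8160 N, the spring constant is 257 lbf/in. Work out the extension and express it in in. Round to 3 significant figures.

From Hooke's law: x = F/k.
F = 8160 N; k = 257 lbf/in = 45008 N/m.
x = 0.1813 m
0.1813 m × (1 in / 0.02540 m) = 7.138 in

7.14 in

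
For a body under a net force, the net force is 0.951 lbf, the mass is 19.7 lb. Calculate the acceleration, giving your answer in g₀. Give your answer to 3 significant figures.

From Newton's second law: a = F/m.
F = 0.951 lbf = 4.230 N; m = 19.7 lb = 8.936 kg.
a = 0.4734 m/s²
0.4734 m/s² × (1 g₀ / 9.807 m/s²) = 0.04827 g₀

0.0483 g₀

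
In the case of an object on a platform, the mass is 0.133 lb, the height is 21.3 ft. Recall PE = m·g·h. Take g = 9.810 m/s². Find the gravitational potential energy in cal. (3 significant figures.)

0.918 cal

Directly: PE = mgh.
m = 0.133 lb = 0.06033 kg; h = 21.3 ft = 6.492 m; g = 9.810 m/s².
PE = 3.842 J
3.842 J × (1 cal / 4.184 J) = 0.9183 cal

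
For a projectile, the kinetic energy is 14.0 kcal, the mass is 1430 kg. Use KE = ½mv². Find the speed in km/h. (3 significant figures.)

Rearranging KE = ½mv² for v: v = √(2·KE/m).
KE = 14.0 kcal = 58576 J; m = 1430 kg.
v = 9.051 m/s
9.051 m/s × (1 km/h / 0.2778 m/s) = 32.58 km/h

32.6 km/h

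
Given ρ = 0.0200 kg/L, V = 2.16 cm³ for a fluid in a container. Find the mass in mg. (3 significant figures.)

Rearranging ρ = m/V for m: m = ρV.
ρ = 0.0200 kg/L = 20.00 kg/m³; V = 2.16 cm³ = 2.160×10^-6 m³.
m = 4.320×10^-5 kg
4.320×10^-5 kg × (1 mg / 1.000×10^-6 kg) = 43.20 mg

43.2 mg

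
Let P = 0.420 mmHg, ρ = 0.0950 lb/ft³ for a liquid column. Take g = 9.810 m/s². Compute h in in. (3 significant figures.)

148 in

Rearranging: h = P/(ρ·g).
P = 0.420 mmHg = 56.00 Pa; ρ = 0.0950 lb/ft³ = 1.522 kg/m³; g = 9.810 m/s².
h = 3.751 m
3.751 m × (1 in / 0.02540 m) = 147.7 in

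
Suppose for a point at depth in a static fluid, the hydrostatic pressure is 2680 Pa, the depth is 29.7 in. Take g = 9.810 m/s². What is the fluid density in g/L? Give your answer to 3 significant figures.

Rearranging P = ρ·g·h for ρ: ρ = P/(g·h).
P = 2680 Pa; h = 29.7 in = 0.7544 m; g = 9.810 m/s².
ρ = 362.1 kg/m³
Since 1 g/L = 1 kg/m³, 362.1 g/L.

362 g/L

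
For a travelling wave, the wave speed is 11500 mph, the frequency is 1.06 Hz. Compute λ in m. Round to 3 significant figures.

Rearranging v = f·λ for λ: λ = v/f.
v = 11500 mph = 5141 m/s; f = 1.06 Hz.
λ = 4850 m

4850 m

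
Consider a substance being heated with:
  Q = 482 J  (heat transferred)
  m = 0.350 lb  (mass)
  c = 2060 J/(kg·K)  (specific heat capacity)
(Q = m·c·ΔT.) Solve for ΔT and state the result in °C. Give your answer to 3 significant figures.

Solving Q = m·c·ΔT for ΔT: ΔT = Q/(m·c).
Q = 482 J; m = 0.350 lb = 0.1588 kg; c = 2060 J/(kg·K).
ΔT = 1.474 K
Since 1 °C = 1 K, 1.474 °C.

1.47 °C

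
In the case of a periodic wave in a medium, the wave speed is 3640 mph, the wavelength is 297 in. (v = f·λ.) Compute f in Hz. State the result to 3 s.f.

Rearranging: f = v/λ.
v = 3640 mph = 1627 m/s; λ = 297 in = 7.544 m.
f = 215.7 Hz

216 Hz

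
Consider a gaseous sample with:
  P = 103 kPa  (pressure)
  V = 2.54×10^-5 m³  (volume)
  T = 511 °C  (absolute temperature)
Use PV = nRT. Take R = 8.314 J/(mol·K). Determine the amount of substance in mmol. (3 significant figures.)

0.401 mmol

From the ideal-gas law: n = PV/(RT).
P = 103 kPa = 1.030×10^5 Pa; V = 2.54×10^-5 m³; T = 511 °C = 784.1 K; R = 8.314 J/(mol·K).
n = 4.013×10^-4 mol
4.013×10^-4 mol × (1 mmol / 0.001000 mol) = 0.4013 mmol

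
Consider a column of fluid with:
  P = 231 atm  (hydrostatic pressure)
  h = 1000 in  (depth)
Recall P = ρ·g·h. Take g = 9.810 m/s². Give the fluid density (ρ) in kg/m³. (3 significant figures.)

93900 kg/m³

Solving P = ρ·g·h for ρ: ρ = P/(g·h).
P = 231 atm = 2.341×10^7 Pa; h = 1000 in = 25.40 m; g = 9.810 m/s².
ρ = 93935 kg/m³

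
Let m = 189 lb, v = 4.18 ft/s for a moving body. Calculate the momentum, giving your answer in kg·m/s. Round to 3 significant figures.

109 kg·m/s

p is given directly by: p = mv.
m = 189 lb = 85.73 kg; v = 4.18 ft/s = 1.274 m/s.
p = 109.2 kg·m/s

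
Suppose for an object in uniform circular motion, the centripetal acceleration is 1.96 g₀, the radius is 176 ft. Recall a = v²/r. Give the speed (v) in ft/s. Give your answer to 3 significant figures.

105 ft/s

Rearranging: v = √(a·r).
a = 1.96 g₀ = 19.22 m/s²; r = 176 ft = 53.64 m.
v = 32.11 m/s
32.11 m/s × (1 ft/s / 0.3048 m/s) = 105.4 ft/s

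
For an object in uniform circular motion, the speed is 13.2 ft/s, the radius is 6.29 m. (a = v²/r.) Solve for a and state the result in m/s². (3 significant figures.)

a is given directly by: a = v²/r.
v = 13.2 ft/s = 4.023 m/s; r = 6.29 m.
a = 2.574 m/s²

2.57 m/s²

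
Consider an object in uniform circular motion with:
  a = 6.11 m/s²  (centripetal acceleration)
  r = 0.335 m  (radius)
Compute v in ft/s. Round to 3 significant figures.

4.69 ft/s

Rearranging: v = √(a·r).
a = 6.11 m/s²; r = 0.335 m.
v = 1.431 m/s
1.431 m/s × (1 ft/s / 0.3048 m/s) = 4.694 ft/s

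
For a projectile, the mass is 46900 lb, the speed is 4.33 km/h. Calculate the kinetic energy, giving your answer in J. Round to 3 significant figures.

Directly: KE = ½mv².
m = 46900 lb = 21273 kg; v = 4.33 km/h = 1.203 m/s.
KE = 15388 J  (the unit combination reduces to kg·m²/s² = J)

15400 J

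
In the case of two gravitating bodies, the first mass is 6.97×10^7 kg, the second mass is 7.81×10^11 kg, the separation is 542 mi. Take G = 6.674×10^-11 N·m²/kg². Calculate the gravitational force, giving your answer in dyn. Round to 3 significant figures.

From Newton's law of gravitation: F = Gm₁m₂/r².
m₁ = 6.97×10^7 kg; m₂ = 7.81×10^11 kg; r = 542 mi = 8.723×10^5 m; G = 6.674×10^-11 N·m²/kg².
F = 0.004775 N
0.004775 N × (1 dyn / 1.000×10^-5 N) = 477.5 dyn

478 dyn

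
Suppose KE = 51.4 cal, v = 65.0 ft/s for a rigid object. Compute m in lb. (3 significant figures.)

Solving KE = ½mv² for m: m = 2·KE/v².
KE = 51.4 cal = 215.1 J; v = 65.0 ft/s = 19.81 m/s.
m = 1.096 kg
1.096 kg × (1 lb / 0.4536 kg) = 2.416 lb

2.42 lb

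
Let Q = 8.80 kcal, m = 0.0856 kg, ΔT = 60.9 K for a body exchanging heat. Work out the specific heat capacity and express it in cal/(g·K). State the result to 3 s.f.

1.69 cal/(g·K)

Rearranging: c = Q/(m·ΔT).
Q = 8.80 kcal = 36819 J; m = 0.0856 kg; ΔT = 60.9 K.
c = 7063 J/(kg·K)
7063 J/(kg·K) × (1 cal/(g·K) / 4184 J/(kg·K)) = 1.688 cal/(g·K)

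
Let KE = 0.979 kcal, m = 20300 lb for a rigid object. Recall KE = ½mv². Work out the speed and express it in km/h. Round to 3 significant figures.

3.40 km/h

Rearranging: v = √(2·KE/m).
KE = 0.979 kcal = 4096 J; m = 20300 lb = 9208 kg.
v = 0.9432 m/s
0.9432 m/s × (1 km/h / 0.2778 m/s) = 3.396 km/h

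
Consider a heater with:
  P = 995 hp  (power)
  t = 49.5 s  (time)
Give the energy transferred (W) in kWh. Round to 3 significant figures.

Solving P = W/t for W: W = P·t.
P = 995 hp = 7.420×10^5 W; t = 49.5 s.
W = 3.673×10^7 J
3.673×10^7 J × (1 kWh / 3.600×10^6 J) = 10.20 kWh

10.2 kWh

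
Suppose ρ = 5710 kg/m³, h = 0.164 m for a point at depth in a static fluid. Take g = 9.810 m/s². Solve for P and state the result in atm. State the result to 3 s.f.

0.0907 atm

Directly: P = ρgh.
ρ = 5710 kg/m³; h = 0.164 m; g = 9.810 m/s².
P = 9186 Pa
9186 Pa × (1 atm / 1.013×10^5 Pa) = 0.09066 atm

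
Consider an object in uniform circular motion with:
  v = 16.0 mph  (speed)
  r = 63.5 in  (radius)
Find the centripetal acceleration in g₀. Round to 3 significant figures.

3.23 g₀

Directly: a = v²/r.
v = 16.0 mph = 7.153 m/s; r = 63.5 in = 1.613 m.
a = 31.72 m/s²
31.72 m/s² × (1 g₀ / 9.807 m/s²) = 3.234 g₀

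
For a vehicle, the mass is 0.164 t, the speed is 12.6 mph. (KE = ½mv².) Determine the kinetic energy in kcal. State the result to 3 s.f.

Directly: KE = ½mv².
m = 0.164 t = 164.0 kg; v = 12.6 mph = 5.633 m/s.
KE = 2602 J
2602 J × (1 kcal / 4184 J) = 0.6218 kcal

0.622 kcal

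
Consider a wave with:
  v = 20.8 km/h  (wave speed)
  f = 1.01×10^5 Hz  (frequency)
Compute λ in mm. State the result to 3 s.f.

Solving v = f·λ for λ: λ = v/f.
v = 20.8 km/h = 5.778 m/s; f = 1.01×10^5 Hz.
λ = 5.721×10^-5 m
5.721×10^-5 m × (1 mm / 0.001000 m) = 0.05721 mm

0.0572 mm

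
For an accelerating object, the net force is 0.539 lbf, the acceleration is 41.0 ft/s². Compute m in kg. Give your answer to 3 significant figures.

0.192 kg

From Newton's second law: m = F/a.
F = 0.539 lbf = 2.398 N; a = 41.0 ft/s² = 12.50 m/s².
m = 0.1919 kg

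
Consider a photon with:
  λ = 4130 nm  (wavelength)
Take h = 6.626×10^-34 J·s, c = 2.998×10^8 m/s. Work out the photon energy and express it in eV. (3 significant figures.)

Directly: E = hc/λ.
λ = 4130 nm = 4.130×10^-6 m; h = 6.626×10^-34 J·s; c = 2.998×10^8 m/s.
E = 4.810×10^-20 J
4.810×10^-20 J × (1 eV / 1.602×10^-19 J) = 0.3002 eV

0.300 eV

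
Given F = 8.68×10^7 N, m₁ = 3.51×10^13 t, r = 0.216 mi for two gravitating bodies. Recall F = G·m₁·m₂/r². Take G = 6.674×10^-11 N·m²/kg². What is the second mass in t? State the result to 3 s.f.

4480 t

Solving F = G·m₁·m₂/r² for m₂: m₂ = F·r²/(G·m₁).
F = 8.68×10^7 N; m₁ = 3.51×10^13 t = 3.510×10^16 kg; r = 0.216 mi = 347.6 m; G = 6.674×10^-11 N·m²/kg².
m₂ = 4.477×10^6 kg
4.477×10^6 kg × (1 t / 1000 kg) = 4477 t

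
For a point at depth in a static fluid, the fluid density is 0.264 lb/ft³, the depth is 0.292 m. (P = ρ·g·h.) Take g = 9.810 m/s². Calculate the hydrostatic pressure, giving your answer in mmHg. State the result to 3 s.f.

Directly: P = ρgh.
ρ = 0.264 lb/ft³ = 4.229 kg/m³; h = 0.292 m; g = 9.810 m/s².
P = 12.11 Pa
12.11 Pa × (1 mmHg / 133.3 Pa) = 0.09086 mmHg

0.0909 mmHg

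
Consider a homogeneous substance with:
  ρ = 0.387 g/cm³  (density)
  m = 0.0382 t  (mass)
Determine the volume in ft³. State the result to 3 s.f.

3.49 ft³

Rearranging: V = m/ρ.
ρ = 0.387 g/cm³ = 387.0 kg/m³; m = 0.0382 t = 38.20 kg.
V = 0.09871 m³
0.09871 m³ × (1 ft³ / 0.02832 m³) = 3.486 ft³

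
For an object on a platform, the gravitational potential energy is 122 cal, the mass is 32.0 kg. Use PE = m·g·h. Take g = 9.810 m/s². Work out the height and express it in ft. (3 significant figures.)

Solving PE = m·g·h for h: h = PE/(m·g).
PE = 122 cal = 510.4 J; m = 32.0 kg; g = 9.810 m/s².
h = 1.626 m
1.626 m × (1 ft / 0.3048 m) = 5.335 ft

5.33 ft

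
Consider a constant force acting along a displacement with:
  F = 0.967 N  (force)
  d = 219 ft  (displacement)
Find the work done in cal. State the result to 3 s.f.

Directly: W = F·d.
F = 0.967 N; d = 219 ft = 66.75 m.
W = 64.55 J
64.55 J × (1 cal / 4.184 J) = 15.43 cal

15.4 cal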